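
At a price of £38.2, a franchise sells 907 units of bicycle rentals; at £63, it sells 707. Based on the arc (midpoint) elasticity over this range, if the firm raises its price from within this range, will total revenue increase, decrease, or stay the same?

increase

Arc ε = (-200/24.8)(50.60/807.0) ≈ -0.506.
|ε| = 0.51 < 1, so demand is inelastic. A price rise therefore raises total revenue.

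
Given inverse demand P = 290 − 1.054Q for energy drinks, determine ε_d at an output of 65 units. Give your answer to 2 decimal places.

At Q = 65, P = 290 − 1.054(65) = 221.49.
dP/dQ = −1.054, so dQ/dP = 1/(−1.054) = -0.949.
ε = (dQ/dP)(P/Q) = (-0.949)(221.49/65).

-3.23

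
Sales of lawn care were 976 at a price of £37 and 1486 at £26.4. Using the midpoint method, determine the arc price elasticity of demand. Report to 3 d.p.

ΔQ = 1486 − 976 = 510; ΔP = 26.4 − 37 = -10.6.
Midpoints: P̄ = 31.70, Q̄ = 1231.0.
ε = (ΔQ/ΔP)(P̄/Q̄) = (510/-10.6)(31.70/1231.0).

-1.239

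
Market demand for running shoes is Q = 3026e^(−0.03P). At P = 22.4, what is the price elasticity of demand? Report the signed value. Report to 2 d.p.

-0.67

At P = 22.4, Q = 1545.336.
dQ/dP = −0.03·3026e^(−0.03P) = −0.03Q = -46.360.
ε = (dQ/dP)(P/Q) = (-46.360)(22.4/1545.336).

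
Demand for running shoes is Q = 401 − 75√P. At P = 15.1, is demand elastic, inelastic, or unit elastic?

Q = 109.560, dQ/dP = -9.650.
ε = (dQ/dP)(P/Q) ≈ -1.330.
|ε| = 1.33 > 1.

elastic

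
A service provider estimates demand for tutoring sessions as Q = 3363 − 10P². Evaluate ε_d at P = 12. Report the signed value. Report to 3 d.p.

-1.498

At P = 12, Q = 1923.
dQ/dP = −20P = -240.
ε = (dQ/dP)(P/Q) = (-240)(12/1923).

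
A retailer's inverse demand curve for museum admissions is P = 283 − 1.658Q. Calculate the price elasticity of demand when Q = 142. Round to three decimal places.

-0.202

At Q = 142, P = 283 − 1.658(142) = 47.56.
dP/dQ = −1.658, so dQ/dP = 1/(−1.658) = -0.603.
ε = (dQ/dP)(P/Q) = (-0.603)(47.56/142).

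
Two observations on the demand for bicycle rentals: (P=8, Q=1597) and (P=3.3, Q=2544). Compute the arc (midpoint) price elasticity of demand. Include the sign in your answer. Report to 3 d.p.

-0.550

ΔQ = 2544 − 1597 = 947; ΔP = 3.3 − 8 = -4.7.
Midpoints: P̄ = 5.65, Q̄ = 2070.5.
ε = (ΔQ/ΔP)(P̄/Q̄) = (947/-4.7)(5.65/2070.5).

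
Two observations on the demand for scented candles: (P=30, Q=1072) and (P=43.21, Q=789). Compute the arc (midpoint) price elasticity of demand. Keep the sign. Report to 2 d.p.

ΔQ = 789 − 1072 = -283; ΔP = 43.21 − 30 = 13.21.
Midpoints: P̄ = 36.61, Q̄ = 930.5.
ε = (ΔQ/ΔP)(P̄/Q̄) = (-283/13.21)(36.61/930.5).

-0.84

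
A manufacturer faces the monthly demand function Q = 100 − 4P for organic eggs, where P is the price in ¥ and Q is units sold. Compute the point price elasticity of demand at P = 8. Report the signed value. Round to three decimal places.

-0.471

At P = 8, Q = 68.
dQ/dP = −4.
ε = (dQ/dP)(P/Q) = (-4)(8/68).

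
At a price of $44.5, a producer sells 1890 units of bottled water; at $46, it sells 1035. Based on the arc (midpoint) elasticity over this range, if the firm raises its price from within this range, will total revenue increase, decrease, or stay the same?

decrease

Arc ε = (-855/1.5)(45.25/1462.5) ≈ -17.636.
|ε| = 17.64 > 1, so demand is elastic. A price rise therefore reduces total revenue.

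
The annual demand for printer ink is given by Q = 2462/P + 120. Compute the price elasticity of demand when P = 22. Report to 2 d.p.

At P = 22, Q = 231.909.
dQ/dP = −2462/P² = -5.087.
ε = (dQ/dP)(P/Q) = (-5.087)(22/231.909).

-0.48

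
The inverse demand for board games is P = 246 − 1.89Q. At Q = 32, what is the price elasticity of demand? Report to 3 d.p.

-3.067

At Q = 32, P = 246 − 1.89(32) = 185.52.
dP/dQ = −1.89, so dQ/dP = 1/(−1.89) = -0.529.
ε = (dQ/dP)(P/Q) = (-0.529)(185.52/32).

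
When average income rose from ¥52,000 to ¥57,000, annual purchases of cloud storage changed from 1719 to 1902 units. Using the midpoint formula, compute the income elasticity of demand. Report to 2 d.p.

1.10

ΔQ = 183, ΔI = 5000. Midpoints: Ī = 54,500, Q̄ = 1810.5.
ε_I = (ΔQ/ΔI)(Ī/Q̄) = (183/5000)(54500/1810.5).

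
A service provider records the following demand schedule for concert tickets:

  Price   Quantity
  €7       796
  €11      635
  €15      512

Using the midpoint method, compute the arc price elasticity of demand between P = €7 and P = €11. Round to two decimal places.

-0.51

At P = 7, Q = 796; at P = 11, Q = 635.
ΔQ = -161, ΔP = 4. Midpoints: P̄ = 9.00, Q̄ = 715.5.
ε = (ΔQ/ΔP)(P̄/Q̄) = (-161/4)(9.00/715.5).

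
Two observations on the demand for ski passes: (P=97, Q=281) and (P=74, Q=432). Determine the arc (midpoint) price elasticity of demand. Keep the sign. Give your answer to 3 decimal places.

-1.575

ΔQ = 432 − 281 = 151; ΔP = 74 − 97 = -23.
Midpoints: P̄ = 85.50, Q̄ = 356.5.
ε = (ΔQ/ΔP)(P̄/Q̄) = (151/-23)(85.50/356.5).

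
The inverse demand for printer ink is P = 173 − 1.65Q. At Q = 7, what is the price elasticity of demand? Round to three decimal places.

-13.978

At Q = 7, P = 173 − 1.65(7) = 161.45.
dP/dQ = −1.65, so dQ/dP = 1/(−1.65) = -0.606.
ε = (dQ/dP)(P/Q) = (-0.606)(161.45/7).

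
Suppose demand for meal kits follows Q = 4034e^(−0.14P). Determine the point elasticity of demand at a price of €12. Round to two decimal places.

At P = 12, Q = 751.833.
dQ/dP = −0.14·4034e^(−0.14P) = −0.14Q = -105.257.
ε = (dQ/dP)(P/Q) = (-105.257)(12/751.833).

-1.68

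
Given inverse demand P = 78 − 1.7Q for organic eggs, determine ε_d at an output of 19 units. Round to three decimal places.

-1.415

At Q = 19, P = 78 − 1.7(19) = 45.70.
dP/dQ = −1.7, so dQ/dP = 1/(−1.7) = -0.588.
ε = (dQ/dP)(P/Q) = (-0.588)(45.70/19).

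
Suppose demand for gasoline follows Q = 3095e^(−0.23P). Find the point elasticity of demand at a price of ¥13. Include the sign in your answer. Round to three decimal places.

-2.990

At P = 13, Q = 155.640.
dQ/dP = −0.23·3095e^(−0.23P) = −0.23Q = -35.797.
ε = (dQ/dP)(P/Q) = (-35.797)(13/155.640).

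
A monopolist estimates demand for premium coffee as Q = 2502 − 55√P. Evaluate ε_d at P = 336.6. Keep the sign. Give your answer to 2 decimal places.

At P = 336.6, Q = 1492.934.
dQ/dP = −55/(2√P) = -1.499.
ε = (dQ/dP)(P/Q) = (-1.499)(336.6/1492.934).

-0.34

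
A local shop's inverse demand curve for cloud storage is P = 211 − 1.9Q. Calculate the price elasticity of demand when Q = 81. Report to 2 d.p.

At Q = 81, P = 211 − 1.9(81) = 57.10.
dP/dQ = −1.9, so dQ/dP = 1/(−1.9) = -0.526.
ε = (dQ/dP)(P/Q) = (-0.526)(57.10/81).

-0.37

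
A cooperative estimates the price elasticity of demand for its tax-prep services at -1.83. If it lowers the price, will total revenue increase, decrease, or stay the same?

increase

|ε| = 1.83 > 1, so demand is elastic. A price cut therefore raises total revenue.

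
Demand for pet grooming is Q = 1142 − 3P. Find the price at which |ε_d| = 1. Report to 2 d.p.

For linear demand Q = a − bP, ε = −bP/(a − bP). |ε| = 1 when bP = a − bP, i.e. P = a/(2b).
P = 1142/(2·3) = 1142/6 = 190.3333.

190.33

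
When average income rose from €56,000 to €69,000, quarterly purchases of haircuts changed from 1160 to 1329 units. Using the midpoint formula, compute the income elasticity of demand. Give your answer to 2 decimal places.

0.65

ΔQ = 169, ΔI = 13000. Midpoints: Ī = 62,500, Q̄ = 1244.5.
ε_I = (ΔQ/ΔI)(Ī/Q̄) = (169/13000)(62500/1244.5).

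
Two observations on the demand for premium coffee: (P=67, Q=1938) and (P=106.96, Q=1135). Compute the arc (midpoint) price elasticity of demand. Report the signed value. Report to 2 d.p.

-1.14

ΔQ = 1135 − 1938 = -803; ΔP = 106.96 − 67 = 39.96.
Midpoints: P̄ = 86.98, Q̄ = 1536.5.
ε = (ΔQ/ΔP)(P̄/Q̄) = (-803/39.96)(86.98/1536.5).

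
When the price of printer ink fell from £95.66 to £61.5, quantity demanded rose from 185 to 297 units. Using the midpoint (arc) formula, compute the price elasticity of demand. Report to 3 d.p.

-1.069

ΔQ = 297 − 185 = 112; ΔP = 61.5 − 95.66 = -34.16.
Midpoints: P̄ = 78.58, Q̄ = 241.0.
ε = (ΔQ/ΔP)(P̄/Q̄) = (112/-34.16)(78.58/241.0).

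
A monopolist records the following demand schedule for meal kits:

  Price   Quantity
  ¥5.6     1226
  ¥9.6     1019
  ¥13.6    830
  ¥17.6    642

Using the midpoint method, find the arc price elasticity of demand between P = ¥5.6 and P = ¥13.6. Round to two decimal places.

-0.46

At P = 5.6, Q = 1226; at P = 13.6, Q = 830.
ΔQ = -396, ΔP = 8.0. Midpoints: P̄ = 9.60, Q̄ = 1028.0.
ε = (ΔQ/ΔP)(P̄/Q̄) = (-396/8.0)(9.60/1028.0).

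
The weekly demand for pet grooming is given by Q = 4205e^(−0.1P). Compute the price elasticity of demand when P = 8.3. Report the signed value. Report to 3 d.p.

-0.830

At P = 8.3, Q = 1833.587.
dQ/dP = −0.1·4205e^(−0.1P) = −0.1Q = -183.359.
ε = (dQ/dP)(P/Q) = (-183.359)(8.3/1833.587).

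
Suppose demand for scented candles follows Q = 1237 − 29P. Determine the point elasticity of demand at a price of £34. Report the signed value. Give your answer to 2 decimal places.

At P = 34, Q = 251.
dQ/dP = −29.
ε = (dQ/dP)(P/Q) = (-29)(34/251).

-3.93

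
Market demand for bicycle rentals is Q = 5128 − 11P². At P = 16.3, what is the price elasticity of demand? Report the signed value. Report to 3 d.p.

-2.650

At P = 16.3, Q = 2205.410.
dQ/dP = −22P = -358.600.
ε = (dQ/dP)(P/Q) = (-358.600)(16.3/2205.410).
|ε| > 1, so demand is elastic at this price.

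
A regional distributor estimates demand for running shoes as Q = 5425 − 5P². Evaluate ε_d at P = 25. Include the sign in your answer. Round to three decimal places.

At P = 25, Q = 2300.
dQ/dP = −10P = -250.
ε = (dQ/dP)(P/Q) = (-250)(25/2300).

-2.717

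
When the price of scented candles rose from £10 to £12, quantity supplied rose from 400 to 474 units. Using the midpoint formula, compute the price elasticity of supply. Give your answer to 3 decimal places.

0.931

ΔQ = 474 − 400 = 74; ΔP = 12 − 10 = 2.
Midpoints: P̄ = 11.00, Q̄ = 437.0.
ε_s = (ΔQ/ΔP)(P̄/Q̄) = (74/2)(11.00/437.0).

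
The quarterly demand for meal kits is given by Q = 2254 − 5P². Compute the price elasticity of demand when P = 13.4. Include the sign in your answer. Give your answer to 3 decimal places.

-1.324

At P = 13.4, Q = 1356.200.
dQ/dP = −10P = -134.
ε = (dQ/dP)(P/Q) = (-134)(13.4/1356.200).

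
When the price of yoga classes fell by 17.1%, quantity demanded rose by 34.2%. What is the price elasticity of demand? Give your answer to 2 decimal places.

-2.00

ε = %ΔQ / %ΔP = (34.2)/(-17.1) = -2.000.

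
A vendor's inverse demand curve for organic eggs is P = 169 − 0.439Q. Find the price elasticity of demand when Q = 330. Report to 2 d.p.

At Q = 330, P = 169 − 0.439(330) = 24.13.
dP/dQ = −0.439, so dQ/dP = 1/(−0.439) = -2.278.
ε = (dQ/dP)(P/Q) = (-2.278)(24.13/330).

-0.17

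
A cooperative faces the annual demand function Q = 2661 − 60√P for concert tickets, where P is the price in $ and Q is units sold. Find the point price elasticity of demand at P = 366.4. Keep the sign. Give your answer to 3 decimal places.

At P = 366.4, Q = 1512.505.
dQ/dP = −60/(2√P) = -1.567.
ε = (dQ/dP)(P/Q) = (-1.567)(366.4/1512.505).
|ε| < 1, so demand is inelastic at this price.

-0.380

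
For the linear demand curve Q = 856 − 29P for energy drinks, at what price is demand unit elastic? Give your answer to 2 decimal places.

For linear demand Q = a − bP, ε = −bP/(a − bP). |ε| = 1 when bP = a − bP, i.e. P = a/(2b).
P = 856/(2·29) = 856/58 = 14.7586.

14.76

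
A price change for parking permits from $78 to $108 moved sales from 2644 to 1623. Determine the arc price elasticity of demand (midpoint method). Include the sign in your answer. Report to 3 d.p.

-1.484

ΔQ = 1623 − 2644 = -1021; ΔP = 108 − 78 = 30.
Midpoints: P̄ = 93.00, Q̄ = 2133.5.
ε = (ΔQ/ΔP)(P̄/Q̄) = (-1021/30)(93.00/2133.5).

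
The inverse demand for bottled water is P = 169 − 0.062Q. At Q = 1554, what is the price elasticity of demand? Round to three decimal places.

At Q = 1554, P = 169 − 0.062(1554) = 72.65.
dP/dQ = −0.062, so dQ/dP = 1/(−0.062) = -16.129.
ε = (dQ/dP)(P/Q) = (-16.129)(72.65/1554).

-0.754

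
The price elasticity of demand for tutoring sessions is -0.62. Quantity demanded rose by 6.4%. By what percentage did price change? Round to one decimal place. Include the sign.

-10.3%

%ΔP ≈ %ΔQ / ε = (6.4%)/(-0.62) = -10.32%.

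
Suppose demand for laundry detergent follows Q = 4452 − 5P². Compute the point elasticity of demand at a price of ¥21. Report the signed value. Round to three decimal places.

-1.963

At P = 21, Q = 2247.
dQ/dP = −10P = -210.
ε = (dQ/dP)(P/Q) = (-210)(21/2247).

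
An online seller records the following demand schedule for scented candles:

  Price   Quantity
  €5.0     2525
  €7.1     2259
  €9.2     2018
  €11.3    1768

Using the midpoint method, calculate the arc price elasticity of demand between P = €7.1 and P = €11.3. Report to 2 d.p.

-0.53

At P = 7.1, Q = 2259; at P = 11.3, Q = 1768.
ΔQ = -491, ΔP = 4.2. Midpoints: P̄ = 9.20, Q̄ = 2013.5.
ε = (ΔQ/ΔP)(P̄/Q̄) = (-491/4.2)(9.20/2013.5).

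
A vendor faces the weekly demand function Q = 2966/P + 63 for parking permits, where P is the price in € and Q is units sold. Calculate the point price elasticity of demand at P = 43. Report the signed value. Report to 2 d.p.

-0.52

At P = 43, Q = 131.977.
dQ/dP = −2966/P² = -1.604.
ε = (dQ/dP)(P/Q) = (-1.604)(43/131.977).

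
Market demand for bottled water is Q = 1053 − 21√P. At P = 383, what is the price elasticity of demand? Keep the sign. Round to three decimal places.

At P = 383, Q = 642.022.
dQ/dP = −21/(2√P) = -0.537.
ε = (dQ/dP)(P/Q) = (-0.537)(383/642.022).
|ε| < 1, so demand is inelastic at this price.

-0.320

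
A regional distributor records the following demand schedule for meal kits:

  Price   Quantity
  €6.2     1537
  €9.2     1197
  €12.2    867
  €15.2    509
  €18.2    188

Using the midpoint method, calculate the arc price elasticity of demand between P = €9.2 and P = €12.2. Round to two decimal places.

-1.14

At P = 9.2, Q = 1197; at P = 12.2, Q = 867.
ΔQ = -330, ΔP = 3.0. Midpoints: P̄ = 10.70, Q̄ = 1032.0.
ε = (ΔQ/ΔP)(P̄/Q̄) = (-330/3.0)(10.70/1032.0).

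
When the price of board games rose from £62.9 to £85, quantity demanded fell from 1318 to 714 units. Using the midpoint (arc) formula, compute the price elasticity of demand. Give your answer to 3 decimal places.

ΔQ = 714 − 1318 = -604; ΔP = 85 − 62.9 = 22.1.
Midpoints: P̄ = 73.95, Q̄ = 1016.0.
ε = (ΔQ/ΔP)(P̄/Q̄) = (-604/22.1)(73.95/1016.0).

-1.989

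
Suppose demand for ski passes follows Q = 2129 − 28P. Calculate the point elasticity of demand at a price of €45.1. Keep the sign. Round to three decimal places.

-1.458

At P = 45.1, Q = 866.200.
dQ/dP = −28.
ε = (dQ/dP)(P/Q) = (-28)(45.1/866.200).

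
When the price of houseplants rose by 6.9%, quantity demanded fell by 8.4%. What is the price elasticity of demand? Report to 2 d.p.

ε = %ΔQ / %ΔP = (-8.4)/(6.9) = -1.217.

-1.22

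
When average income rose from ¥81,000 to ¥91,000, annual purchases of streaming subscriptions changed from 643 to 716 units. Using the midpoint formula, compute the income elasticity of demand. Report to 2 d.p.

0.92

ΔQ = 73, ΔI = 10000. Midpoints: Ī = 86,000, Q̄ = 679.5.
ε_I = (ΔQ/ΔI)(Ī/Q̄) = (73/10000)(86000/679.5).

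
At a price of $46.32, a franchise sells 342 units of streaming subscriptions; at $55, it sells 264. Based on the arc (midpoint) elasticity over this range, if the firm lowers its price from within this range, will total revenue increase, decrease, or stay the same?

Arc ε = (-78/8.68)(50.66/303.0) ≈ -1.502.
|ε| = 1.50 > 1, so demand is elastic. A price cut therefore raises total revenue.

increase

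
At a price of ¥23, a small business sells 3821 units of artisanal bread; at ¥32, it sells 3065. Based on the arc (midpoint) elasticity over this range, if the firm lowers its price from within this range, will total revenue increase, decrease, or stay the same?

decrease

Arc ε = (-756/9)(27.50/3443.0) ≈ -0.671.
|ε| = 0.67 < 1, so demand is inelastic. A price cut therefore reduces total revenue.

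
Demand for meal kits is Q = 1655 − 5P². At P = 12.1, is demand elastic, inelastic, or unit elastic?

Q = 922.950, dQ/dP = -121.
ε = (dQ/dP)(P/Q) ≈ -1.586.
|ε| = 1.59 > 1.

elastic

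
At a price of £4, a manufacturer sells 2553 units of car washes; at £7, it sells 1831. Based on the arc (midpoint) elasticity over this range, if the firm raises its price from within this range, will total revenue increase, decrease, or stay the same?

Arc ε = (-722/3)(5.50/2192.0) ≈ -0.604.
|ε| = 0.60 < 1, so demand is inelastic. A price rise therefore raises total revenue.

increase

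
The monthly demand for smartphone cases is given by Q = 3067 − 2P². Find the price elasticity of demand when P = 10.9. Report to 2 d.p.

At P = 10.9, Q = 2829.380.
dQ/dP = −4P = -43.600.
ε = (dQ/dP)(P/Q) = (-43.600)(10.9/2829.380).

-0.17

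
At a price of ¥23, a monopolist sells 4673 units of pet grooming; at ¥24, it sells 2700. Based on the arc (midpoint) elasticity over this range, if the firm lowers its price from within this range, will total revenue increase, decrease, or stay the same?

Arc ε = (-1973/1)(23.50/3686.5) ≈ -12.577.
|ε| = 12.58 > 1, so demand is elastic. A price cut therefore raises total revenue.

increase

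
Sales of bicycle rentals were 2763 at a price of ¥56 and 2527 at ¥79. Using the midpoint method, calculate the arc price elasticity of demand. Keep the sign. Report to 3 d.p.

-0.262

ΔQ = 2527 − 2763 = -236; ΔP = 79 − 56 = 23.
Midpoints: P̄ = 67.50, Q̄ = 2645.0.
ε = (ΔQ/ΔP)(P̄/Q̄) = (-236/23)(67.50/2645.0).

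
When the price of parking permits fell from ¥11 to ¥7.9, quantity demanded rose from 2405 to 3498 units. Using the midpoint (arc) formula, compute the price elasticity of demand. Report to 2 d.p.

ΔQ = 3498 − 2405 = 1093; ΔP = 7.9 − 11 = -3.1.
Midpoints: P̄ = 9.45, Q̄ = 2951.5.
ε = (ΔQ/ΔP)(P̄/Q̄) = (1093/-3.1)(9.45/2951.5).

-1.13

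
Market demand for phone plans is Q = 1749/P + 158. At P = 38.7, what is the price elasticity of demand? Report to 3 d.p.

At P = 38.7, Q = 203.194.
dQ/dP = −1749/P² = -1.168.
ε = (dQ/dP)(P/Q) = (-1.168)(38.7/203.194).

-0.222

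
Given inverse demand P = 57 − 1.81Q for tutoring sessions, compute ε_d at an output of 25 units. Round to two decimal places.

At Q = 25, P = 57 − 1.81(25) = 11.75.
dP/dQ = −1.81, so dQ/dP = 1/(−1.81) = -0.552.
ε = (dQ/dP)(P/Q) = (-0.552)(11.75/25).

-0.26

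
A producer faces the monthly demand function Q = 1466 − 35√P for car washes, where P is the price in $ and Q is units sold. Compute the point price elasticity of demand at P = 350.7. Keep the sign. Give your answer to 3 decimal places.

At P = 350.7, Q = 810.555.
dQ/dP = −35/(2√P) = -0.934.
ε = (dQ/dP)(P/Q) = (-0.934)(350.7/810.555).
|ε| < 1, so demand is inelastic at this price.

-0.404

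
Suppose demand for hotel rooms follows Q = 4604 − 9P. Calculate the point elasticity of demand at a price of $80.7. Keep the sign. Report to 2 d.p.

-0.19

At P = 80.7, Q = 3877.700.
dQ/dP = −9.
ε = (dQ/dP)(P/Q) = (-9)(80.7/3877.700).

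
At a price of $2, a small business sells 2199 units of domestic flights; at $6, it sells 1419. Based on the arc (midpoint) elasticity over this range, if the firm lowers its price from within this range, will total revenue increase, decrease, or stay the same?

decrease

Arc ε = (-780/4)(4.00/1809.0) ≈ -0.431.
|ε| = 0.43 < 1, so demand is inelastic. A price cut therefore reduces total revenue.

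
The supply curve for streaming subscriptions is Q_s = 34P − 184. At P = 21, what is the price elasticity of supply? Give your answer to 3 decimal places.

1.347

At P = 21, Q_s = 530.
dQ_s/dP = 34.
ε_s = (dQ_s/dP)(P/Q_s) = (34)(21/530).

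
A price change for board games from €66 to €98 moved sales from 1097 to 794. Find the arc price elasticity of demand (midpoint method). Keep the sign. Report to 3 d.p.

-0.821

ΔQ = 794 − 1097 = -303; ΔP = 98 − 66 = 32.
Midpoints: P̄ = 82.00, Q̄ = 945.5.
ε = (ΔQ/ΔP)(P̄/Q̄) = (-303/32)(82.00/945.5).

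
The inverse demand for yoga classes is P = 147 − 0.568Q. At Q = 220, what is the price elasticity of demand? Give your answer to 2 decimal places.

At Q = 220, P = 147 − 0.568(220) = 22.04.
dP/dQ = −0.568, so dQ/dP = 1/(−0.568) = -1.761.
ε = (dQ/dP)(P/Q) = (-1.761)(22.04/220).

-0.18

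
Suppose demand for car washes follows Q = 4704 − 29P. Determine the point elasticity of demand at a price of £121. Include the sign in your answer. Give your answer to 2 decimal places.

At P = 121, Q = 1195.
dQ/dP = −29.
ε = (dQ/dP)(P/Q) = (-29)(121/1195).
|ε| > 1, so demand is elastic at this price.

-2.94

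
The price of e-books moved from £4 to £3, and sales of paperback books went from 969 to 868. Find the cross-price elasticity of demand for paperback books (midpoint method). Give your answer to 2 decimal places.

0.38

ΔQ_x = 868 − 969 = -101; ΔP_y = 3 − 4 = -1.
Midpoints: P̄_y = 3.50, Q̄_x = 918.5.
ε_xy = (ΔQ_x/ΔP_y)(P̄_y/Q̄_x) = (-101/-1)(3.50/918.5).
ε_xy > 0, so the goods are substitutes.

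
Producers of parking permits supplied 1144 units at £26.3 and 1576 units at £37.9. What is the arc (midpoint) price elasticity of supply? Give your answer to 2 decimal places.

0.88

ΔQ = 1576 − 1144 = 432; ΔP = 37.9 − 26.3 = 11.6.
Midpoints: P̄ = 32.10, Q̄ = 1360.0.
ε_s = (ΔQ/ΔP)(P̄/Q̄) = (432/11.6)(32.10/1360.0).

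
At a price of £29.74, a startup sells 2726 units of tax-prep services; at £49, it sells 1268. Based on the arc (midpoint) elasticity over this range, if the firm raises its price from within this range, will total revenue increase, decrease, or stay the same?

decrease

Arc ε = (-1458/19.26)(39.37/1997.0) ≈ -1.492.
|ε| = 1.49 > 1, so demand is elastic. A price rise therefore reduces total revenue.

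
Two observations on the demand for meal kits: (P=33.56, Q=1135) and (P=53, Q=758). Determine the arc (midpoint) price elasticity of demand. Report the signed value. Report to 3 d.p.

-0.887

ΔQ = 758 − 1135 = -377; ΔP = 53 − 33.56 = 19.44.
Midpoints: P̄ = 43.28, Q̄ = 946.5.
ε = (ΔQ/ΔP)(P̄/Q̄) = (-377/19.44)(43.28/946.5).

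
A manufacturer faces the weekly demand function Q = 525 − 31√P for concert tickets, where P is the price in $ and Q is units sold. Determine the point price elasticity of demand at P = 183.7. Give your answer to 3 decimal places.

At P = 183.7, Q = 104.838.
dQ/dP = −31/(2√P) = -1.144.
ε = (dQ/dP)(P/Q) = (-1.144)(183.7/104.838).

-2.004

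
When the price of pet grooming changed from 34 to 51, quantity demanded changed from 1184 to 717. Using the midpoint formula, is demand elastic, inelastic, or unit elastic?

Arc ε ≈ -1.228.
|ε| = 1.23 > 1.

elastic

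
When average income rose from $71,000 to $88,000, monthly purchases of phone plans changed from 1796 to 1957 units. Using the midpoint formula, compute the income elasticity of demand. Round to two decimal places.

ΔQ = 161, ΔI = 17000. Midpoints: Ī = 79,500, Q̄ = 1876.5.
ε_I = (ΔQ/ΔI)(Ī/Q̄) = (161/17000)(79500/1876.5).

0.40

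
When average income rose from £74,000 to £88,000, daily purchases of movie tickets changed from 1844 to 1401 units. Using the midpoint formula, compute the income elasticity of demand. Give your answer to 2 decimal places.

ΔQ = -443, ΔI = 14000. Midpoints: Ī = 81,000, Q̄ = 1622.5.
ε_I = (ΔQ/ΔI)(Ī/Q̄) = (-443/14000)(81000/1622.5).

-1.58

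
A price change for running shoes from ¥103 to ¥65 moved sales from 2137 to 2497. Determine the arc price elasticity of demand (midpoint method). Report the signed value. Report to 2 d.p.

ΔQ = 2497 − 2137 = 360; ΔP = 65 − 103 = -38.
Midpoints: P̄ = 84.00, Q̄ = 2317.0.
ε = (ΔQ/ΔP)(P̄/Q̄) = (360/-38)(84.00/2317.0).

-0.34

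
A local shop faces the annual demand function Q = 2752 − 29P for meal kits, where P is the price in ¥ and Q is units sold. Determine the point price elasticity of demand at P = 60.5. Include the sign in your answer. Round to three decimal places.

At P = 60.5, Q = 997.500.
dQ/dP = −29.
ε = (dQ/dP)(P/Q) = (-29)(60.5/997.500).

-1.759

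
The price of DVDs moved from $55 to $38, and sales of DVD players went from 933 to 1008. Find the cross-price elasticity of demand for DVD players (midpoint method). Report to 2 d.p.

ΔQ_x = 1008 − 933 = 75; ΔP_y = 38 − 55 = -17.
Midpoints: P̄_y = 46.50, Q̄_x = 970.5.
ε_xy = (ΔQ_x/ΔP_y)(P̄_y/Q̄_x) = (75/-17)(46.50/970.5).

-0.21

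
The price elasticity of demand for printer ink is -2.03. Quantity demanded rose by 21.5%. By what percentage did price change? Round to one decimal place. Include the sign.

%ΔP ≈ %ΔQ / ε = (21.5%)/(-2.03) = -10.59%.

-10.6%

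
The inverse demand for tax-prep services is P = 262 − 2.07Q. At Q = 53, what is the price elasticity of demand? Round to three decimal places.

-1.388

At Q = 53, P = 262 − 2.07(53) = 152.29.
dP/dQ = −2.07, so dQ/dP = 1/(−2.07) = -0.483.
ε = (dQ/dP)(P/Q) = (-0.483)(152.29/53).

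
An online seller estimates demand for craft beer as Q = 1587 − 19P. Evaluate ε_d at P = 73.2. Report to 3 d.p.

-7.089

At P = 73.2, Q = 196.200.
dQ/dP = −19.
ε = (dQ/dP)(P/Q) = (-19)(73.2/196.200).
|ε| > 1, so demand is elastic at this price.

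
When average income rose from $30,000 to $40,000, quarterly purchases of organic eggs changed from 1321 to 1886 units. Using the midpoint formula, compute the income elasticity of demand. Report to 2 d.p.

ΔQ = 565, ΔI = 10000. Midpoints: Ī = 35,000, Q̄ = 1603.5.
ε_I = (ΔQ/ΔI)(Ī/Q̄) = (565/10000)(35000/1603.5).

1.23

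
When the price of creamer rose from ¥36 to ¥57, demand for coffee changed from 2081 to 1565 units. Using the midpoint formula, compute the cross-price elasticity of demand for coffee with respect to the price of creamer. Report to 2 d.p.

-0.63

ΔQ_x = 1565 − 2081 = -516; ΔP_y = 57 − 36 = 21.
Midpoints: P̄_y = 46.50, Q̄_x = 1823.0.
ε_xy = (ΔQ_x/ΔP_y)(P̄_y/Q̄_x) = (-516/21)(46.50/1823.0).
ε_xy < 0, so the goods are complements.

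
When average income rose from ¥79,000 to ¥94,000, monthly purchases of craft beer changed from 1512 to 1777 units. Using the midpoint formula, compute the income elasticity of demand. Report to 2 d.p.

0.93

ΔQ = 265, ΔI = 15000. Midpoints: Ī = 86,500, Q̄ = 1644.5.
ε_I = (ΔQ/ΔI)(Ī/Q̄) = (265/15000)(86500/1644.5).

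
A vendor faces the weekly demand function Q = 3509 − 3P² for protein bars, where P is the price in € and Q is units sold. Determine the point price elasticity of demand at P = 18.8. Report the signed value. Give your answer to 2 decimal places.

At P = 18.8, Q = 2448.680.
dQ/dP = −6P = -112.800.
ε = (dQ/dP)(P/Q) = (-112.800)(18.8/2448.680).

-0.87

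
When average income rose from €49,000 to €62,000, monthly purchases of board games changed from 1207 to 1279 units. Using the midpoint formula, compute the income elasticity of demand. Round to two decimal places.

0.25

ΔQ = 72, ΔI = 13000. Midpoints: Ī = 55,500, Q̄ = 1243.0.
ε_I = (ΔQ/ΔI)(Ī/Q̄) = (72/13000)(55500/1243.0).
ε_I > 0, so the good is normal.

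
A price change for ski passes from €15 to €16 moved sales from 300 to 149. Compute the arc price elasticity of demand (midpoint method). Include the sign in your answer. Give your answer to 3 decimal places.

ΔQ = 149 − 300 = -151; ΔP = 16 − 15 = 1.
Midpoints: P̄ = 15.50, Q̄ = 224.5.
ε = (ΔQ/ΔP)(P̄/Q̄) = (-151/1)(15.50/224.5).

-10.425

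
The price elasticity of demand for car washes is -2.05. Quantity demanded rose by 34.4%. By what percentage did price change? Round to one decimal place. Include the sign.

-16.8%

%ΔP ≈ %ΔQ / ε = (34.4%)/(-2.05) = -16.78%.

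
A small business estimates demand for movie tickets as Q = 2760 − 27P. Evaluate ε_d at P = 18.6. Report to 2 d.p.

-0.22

At P = 18.6, Q = 2257.800.
dQ/dP = −27.
ε = (dQ/dP)(P/Q) = (-27)(18.6/2257.800).
|ε| < 1, so demand is inelastic at this price.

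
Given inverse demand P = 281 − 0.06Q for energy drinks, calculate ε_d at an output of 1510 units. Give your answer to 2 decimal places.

-2.10

At Q = 1510, P = 281 − 0.06(1510) = 190.40.
dP/dQ = −0.06, so dQ/dP = 1/(−0.06) = -16.667.
ε = (dQ/dP)(P/Q) = (-16.667)(190.40/1510).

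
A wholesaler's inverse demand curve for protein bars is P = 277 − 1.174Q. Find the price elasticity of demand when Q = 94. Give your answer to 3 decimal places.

At Q = 94, P = 277 − 1.174(94) = 166.64.
dP/dQ = −1.174, so dQ/dP = 1/(−1.174) = -0.852.
ε = (dQ/dP)(P/Q) = (-0.852)(166.64/94).

-1.510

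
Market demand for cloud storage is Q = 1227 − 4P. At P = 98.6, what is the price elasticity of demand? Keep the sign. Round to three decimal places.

-0.474

At P = 98.6, Q = 832.600.
dQ/dP = −4.
ε = (dQ/dP)(P/Q) = (-4)(98.6/832.600).
|ε| < 1, so demand is inelastic at this price.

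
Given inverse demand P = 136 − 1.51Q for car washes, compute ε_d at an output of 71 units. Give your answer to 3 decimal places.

-0.269

At Q = 71, P = 136 − 1.51(71) = 28.79.
dP/dQ = −1.51, so dQ/dP = 1/(−1.51) = -0.662.
ε = (dQ/dP)(P/Q) = (-0.662)(28.79/71).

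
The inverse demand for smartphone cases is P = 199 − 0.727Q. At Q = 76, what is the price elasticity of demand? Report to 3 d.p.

-2.602

At Q = 76, P = 199 − 0.727(76) = 143.75.
dP/dQ = −0.727, so dQ/dP = 1/(−0.727) = -1.376.
ε = (dQ/dP)(P/Q) = (-1.376)(143.75/76).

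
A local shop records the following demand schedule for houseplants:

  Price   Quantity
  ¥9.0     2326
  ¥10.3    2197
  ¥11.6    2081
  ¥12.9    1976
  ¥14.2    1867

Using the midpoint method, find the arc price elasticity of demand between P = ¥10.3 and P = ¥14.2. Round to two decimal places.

At P = 10.3, Q = 2197; at P = 14.2, Q = 1867.
ΔQ = -330, ΔP = 3.9. Midpoints: P̄ = 12.25, Q̄ = 2032.0.
ε = (ΔQ/ΔP)(P̄/Q̄) = (-330/3.9)(12.25/2032.0).

-0.51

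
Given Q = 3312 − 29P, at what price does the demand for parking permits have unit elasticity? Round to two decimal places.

57.10

For linear demand Q = a − bP, ε = −bP/(a − bP). |ε| = 1 when bP = a − bP, i.e. P = a/(2b).
P = 3312/(2·29) = 3312/58 = 57.1034.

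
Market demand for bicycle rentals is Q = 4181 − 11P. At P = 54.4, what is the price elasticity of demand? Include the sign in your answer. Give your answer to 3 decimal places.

At P = 54.4, Q = 3582.600.
dQ/dP = −11.
ε = (dQ/dP)(P/Q) = (-11)(54.4/3582.600).

-0.167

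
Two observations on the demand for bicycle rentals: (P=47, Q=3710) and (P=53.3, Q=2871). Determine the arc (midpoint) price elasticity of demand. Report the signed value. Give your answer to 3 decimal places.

ΔQ = 2871 − 3710 = -839; ΔP = 53.3 − 47 = 6.3.
Midpoints: P̄ = 50.15, Q̄ = 3290.5.
ε = (ΔQ/ΔP)(P̄/Q̄) = (-839/6.3)(50.15/3290.5).

-2.030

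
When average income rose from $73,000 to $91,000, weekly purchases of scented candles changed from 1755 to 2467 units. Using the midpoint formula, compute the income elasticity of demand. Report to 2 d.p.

1.54

ΔQ = 712, ΔI = 18000. Midpoints: Ī = 82,000, Q̄ = 2111.0.
ε_I = (ΔQ/ΔI)(Ī/Q̄) = (712/18000)(82000/2111.0).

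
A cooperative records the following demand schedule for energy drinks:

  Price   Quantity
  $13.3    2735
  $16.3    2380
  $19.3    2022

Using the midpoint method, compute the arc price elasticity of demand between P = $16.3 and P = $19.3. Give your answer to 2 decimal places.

At P = 16.3, Q = 2380; at P = 19.3, Q = 2022.
ΔQ = -358, ΔP = 3.0. Midpoints: P̄ = 17.80, Q̄ = 2201.0.
ε = (ΔQ/ΔP)(P̄/Q̄) = (-358/3.0)(17.80/2201.0).

-0.97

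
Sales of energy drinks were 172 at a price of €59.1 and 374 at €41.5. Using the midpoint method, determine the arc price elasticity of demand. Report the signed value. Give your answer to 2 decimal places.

ΔQ = 374 − 172 = 202; ΔP = 41.5 − 59.1 = -17.6.
Midpoints: P̄ = 50.30, Q̄ = 273.0.
ε = (ΔQ/ΔP)(P̄/Q̄) = (202/-17.6)(50.30/273.0).

-2.11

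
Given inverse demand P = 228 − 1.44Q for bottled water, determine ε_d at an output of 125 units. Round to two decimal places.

-0.27

At Q = 125, P = 228 − 1.44(125) = 48.00.
dP/dQ = −1.44, so dQ/dP = 1/(−1.44) = -0.694.
ε = (dQ/dP)(P/Q) = (-0.694)(48.00/125).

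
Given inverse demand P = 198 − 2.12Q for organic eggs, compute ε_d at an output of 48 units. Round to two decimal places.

At Q = 48, P = 198 − 2.12(48) = 96.24.
dP/dQ = −2.12, so dQ/dP = 1/(−2.12) = -0.472.
ε = (dQ/dP)(P/Q) = (-0.472)(96.24/48).

-0.95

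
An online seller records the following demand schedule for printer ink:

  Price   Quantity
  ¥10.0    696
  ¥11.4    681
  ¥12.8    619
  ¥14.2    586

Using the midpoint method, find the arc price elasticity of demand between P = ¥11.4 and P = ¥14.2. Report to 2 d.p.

-0.69

At P = 11.4, Q = 681; at P = 14.2, Q = 586.
ΔQ = -95, ΔP = 2.8. Midpoints: P̄ = 12.80, Q̄ = 633.5.
ε = (ΔQ/ΔP)(P̄/Q̄) = (-95/2.8)(12.80/633.5).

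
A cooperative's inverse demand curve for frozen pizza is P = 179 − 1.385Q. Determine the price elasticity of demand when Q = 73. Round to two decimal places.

-0.77

At Q = 73, P = 179 − 1.385(73) = 77.89.
dP/dQ = −1.385, so dQ/dP = 1/(−1.385) = -0.722.
ε = (dQ/dP)(P/Q) = (-0.722)(77.89/73).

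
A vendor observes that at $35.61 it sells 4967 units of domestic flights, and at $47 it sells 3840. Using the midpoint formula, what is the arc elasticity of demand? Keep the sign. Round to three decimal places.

ΔQ = 3840 − 4967 = -1127; ΔP = 47 − 35.61 = 11.39.
Midpoints: P̄ = 41.30, Q̄ = 4403.5.
ε = (ΔQ/ΔP)(P̄/Q̄) = (-1127/11.39)(41.30/4403.5).

-0.928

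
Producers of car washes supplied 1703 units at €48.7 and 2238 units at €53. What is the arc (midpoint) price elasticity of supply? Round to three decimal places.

ΔQ = 2238 − 1703 = 535; ΔP = 53 − 48.7 = 4.3.
Midpoints: P̄ = 50.85, Q̄ = 1970.5.
ε_s = (ΔQ/ΔP)(P̄/Q̄) = (535/4.3)(50.85/1970.5).

3.211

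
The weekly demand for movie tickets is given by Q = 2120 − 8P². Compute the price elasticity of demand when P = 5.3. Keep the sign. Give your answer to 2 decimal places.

-0.24

At P = 5.3, Q = 1895.280.
dQ/dP = −16P = -84.800.
ε = (dQ/dP)(P/Q) = (-84.800)(5.3/1895.280).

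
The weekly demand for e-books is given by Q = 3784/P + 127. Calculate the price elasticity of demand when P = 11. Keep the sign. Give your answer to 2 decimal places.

At P = 11, Q = 471.
dQ/dP = −3784/P² = -31.273.
ε = (dQ/dP)(P/Q) = (-31.273)(11/471).
|ε| < 1, so demand is inelastic at this price.

-0.73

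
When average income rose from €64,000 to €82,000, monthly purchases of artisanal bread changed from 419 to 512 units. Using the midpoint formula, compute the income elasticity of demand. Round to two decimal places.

ΔQ = 93, ΔI = 18000. Midpoints: Ī = 73,000, Q̄ = 465.5.
ε_I = (ΔQ/ΔI)(Ī/Q̄) = (93/18000)(73000/465.5).

0.81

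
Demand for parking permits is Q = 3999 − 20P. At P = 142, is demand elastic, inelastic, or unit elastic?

Q = 1159, dQ/dP = -20.
ε = (dQ/dP)(P/Q) ≈ -2.450.
|ε| = 2.45 > 1.

elastic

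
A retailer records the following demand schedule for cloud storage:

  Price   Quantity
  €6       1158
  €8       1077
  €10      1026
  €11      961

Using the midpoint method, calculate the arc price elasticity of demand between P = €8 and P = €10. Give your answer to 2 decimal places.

At P = 8, Q = 1077; at P = 10, Q = 1026.
ΔQ = -51, ΔP = 2. Midpoints: P̄ = 9.00, Q̄ = 1051.5.
ε = (ΔQ/ΔP)(P̄/Q̄) = (-51/2)(9.00/1051.5).

-0.22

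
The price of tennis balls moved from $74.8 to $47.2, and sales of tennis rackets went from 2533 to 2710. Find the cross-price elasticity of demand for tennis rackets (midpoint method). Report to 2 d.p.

-0.15

ΔQ_x = 2710 − 2533 = 177; ΔP_y = 47.2 − 74.8 = -27.6.
Midpoints: P̄_y = 61.00, Q̄_x = 2621.5.
ε_xy = (ΔQ_x/ΔP_y)(P̄_y/Q̄_x) = (177/-27.6)(61.00/2621.5).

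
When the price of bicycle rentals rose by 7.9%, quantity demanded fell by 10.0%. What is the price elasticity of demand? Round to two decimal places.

-1.27

ε = %ΔQ / %ΔP = (-10.0)/(7.9) = -1.266.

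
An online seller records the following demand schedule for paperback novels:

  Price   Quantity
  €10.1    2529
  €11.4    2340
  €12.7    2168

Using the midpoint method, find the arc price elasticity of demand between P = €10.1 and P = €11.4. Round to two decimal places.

At P = 10.1, Q = 2529; at P = 11.4, Q = 2340.
ΔQ = -189, ΔP = 1.3. Midpoints: P̄ = 10.75, Q̄ = 2434.5.
ε = (ΔQ/ΔP)(P̄/Q̄) = (-189/1.3)(10.75/2434.5).

-0.64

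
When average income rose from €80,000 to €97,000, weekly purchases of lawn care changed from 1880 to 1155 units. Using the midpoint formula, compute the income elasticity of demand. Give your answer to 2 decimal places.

-2.49

ΔQ = -725, ΔI = 17000. Midpoints: Ī = 88,500, Q̄ = 1517.5.
ε_I = (ΔQ/ΔI)(Ī/Q̄) = (-725/17000)(88500/1517.5).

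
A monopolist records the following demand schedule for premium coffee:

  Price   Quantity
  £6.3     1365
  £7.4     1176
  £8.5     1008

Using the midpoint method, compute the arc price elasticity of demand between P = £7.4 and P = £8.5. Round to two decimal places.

At P = 7.4, Q = 1176; at P = 8.5, Q = 1008.
ΔQ = -168, ΔP = 1.1. Midpoints: P̄ = 7.95, Q̄ = 1092.0.
ε = (ΔQ/ΔP)(P̄/Q̄) = (-168/1.1)(7.95/1092.0).

-1.11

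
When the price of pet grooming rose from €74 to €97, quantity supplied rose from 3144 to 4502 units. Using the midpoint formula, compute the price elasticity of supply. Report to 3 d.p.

1.320

ΔQ = 4502 − 3144 = 1358; ΔP = 97 − 74 = 23.
Midpoints: P̄ = 85.50, Q̄ = 3823.0.
ε_s = (ΔQ/ΔP)(P̄/Q̄) = (1358/23)(85.50/3823.0).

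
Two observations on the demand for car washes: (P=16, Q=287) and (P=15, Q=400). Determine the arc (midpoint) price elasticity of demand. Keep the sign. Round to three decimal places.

-5.099

ΔQ = 400 − 287 = 113; ΔP = 15 − 16 = -1.
Midpoints: P̄ = 15.50, Q̄ = 343.5.
ε = (ΔQ/ΔP)(P̄/Q̄) = (113/-1)(15.50/343.5).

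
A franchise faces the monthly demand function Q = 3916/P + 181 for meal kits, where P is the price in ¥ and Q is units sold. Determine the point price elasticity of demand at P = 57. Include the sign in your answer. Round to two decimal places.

-0.28

At P = 57, Q = 249.702.
dQ/dP = −3916/P² = -1.205.
ε = (dQ/dP)(P/Q) = (-1.205)(57/249.702).
|ε| < 1, so demand is inelastic at this price.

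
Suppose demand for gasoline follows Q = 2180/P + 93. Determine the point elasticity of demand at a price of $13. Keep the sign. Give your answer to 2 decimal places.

At P = 13, Q = 260.692.
dQ/dP = −2180/P² = -12.899.
ε = (dQ/dP)(P/Q) = (-12.899)(13/260.692).

-0.64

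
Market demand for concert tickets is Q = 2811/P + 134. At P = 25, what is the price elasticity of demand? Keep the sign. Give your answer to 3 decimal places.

At P = 25, Q = 246.440.
dQ/dP = −2811/P² = -4.498.
ε = (dQ/dP)(P/Q) = (-4.498)(25/246.440).

-0.456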